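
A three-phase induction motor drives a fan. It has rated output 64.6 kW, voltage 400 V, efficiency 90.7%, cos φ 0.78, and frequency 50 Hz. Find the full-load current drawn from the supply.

132 A

P_out = 64.6 kW = 64600 W
P_in = P_out / η = 64600 / 0.907 = 71224 W
I_L = P_in / (√3·V_L·cosφ) = 71224 / (1.732 × 400 × 0.78) = 132 A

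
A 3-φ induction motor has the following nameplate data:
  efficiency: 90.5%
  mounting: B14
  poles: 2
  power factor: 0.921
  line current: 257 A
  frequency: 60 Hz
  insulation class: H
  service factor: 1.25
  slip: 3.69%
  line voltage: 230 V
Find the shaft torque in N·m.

235 N·m

P_in = √3·V·I·cosφ = 1.732 × 230 × 257 × 0.921 = 94291 W
P_out = η·P_in = 0.905 × 94291 = 85333 W
n_s = 120×60/2 = 3600 rpm; n = 3600×(1−0.0369) = 3467 rpm
ω = 2π×3467/60 = 363.1 rad/s
τ = P_out/ω = 85333/363.1 = 235 N·m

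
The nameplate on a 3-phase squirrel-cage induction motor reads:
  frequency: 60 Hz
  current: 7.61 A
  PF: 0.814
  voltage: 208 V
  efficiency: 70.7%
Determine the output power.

1.58 kW

P_in = √3·V·I·cosφ = 1.732 × 208 × 7.61 × 0.814 = 2232 W
P_out = η·P_in = 0.707 × 2232 = 1578 W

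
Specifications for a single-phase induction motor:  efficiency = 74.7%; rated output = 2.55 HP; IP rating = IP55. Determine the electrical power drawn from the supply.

2.55 kW

P_out = 2.55 × 746 = 1902 W
P_in = P_out/η = 1902/0.747 = 2546 W = 2.55 kW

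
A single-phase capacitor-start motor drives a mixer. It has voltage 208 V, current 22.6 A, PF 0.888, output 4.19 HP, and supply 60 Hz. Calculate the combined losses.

1.05 kW

P_in = V·I·cosφ = 208×22.6×0.888 = 4174 W
P_out = 4.19×746 = 3126 W
Losses = P_in − P_out = 4174 − 3126 = 1048 W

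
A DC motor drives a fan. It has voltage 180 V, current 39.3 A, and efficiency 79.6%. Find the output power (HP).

P_in = V·I = 180 × 39.3 = 7074 W
P_out = η·P_in = 0.796 × 7074 = 5631 W
= 5631/746 = 7.55 HP

7.55 HP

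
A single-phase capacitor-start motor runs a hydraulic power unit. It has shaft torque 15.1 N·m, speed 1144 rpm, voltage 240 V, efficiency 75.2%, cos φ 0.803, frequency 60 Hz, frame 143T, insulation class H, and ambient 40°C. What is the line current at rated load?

12.5 A

ω = 2π×1144/60 = 119.8 rad/s; P_out = τω = 15.1 × 119.8 = 1809 W
P_in = P_out / η = 1809 / 0.752 = 2406 W
I = P_in / (V·cosφ) = 2406 / (240 × 0.803) = 12.5 A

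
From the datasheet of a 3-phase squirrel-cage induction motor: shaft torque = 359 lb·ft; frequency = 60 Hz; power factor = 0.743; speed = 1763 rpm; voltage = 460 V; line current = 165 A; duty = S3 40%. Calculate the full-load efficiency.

τ = 359 lb·ft × 1.356 = 486.8 N·m
ω = 2π × 1763/60 = 184.6 rad/s; P_out = τω = 486.8 × 184.6 = 89863 W
P_in = √3·V_L·I_L·cosφ = 1.732 × 460 × 165 × 0.743 = 97674 W
η = P_out / P_in = 89863 / 97674 = 0.920 = 92.0%

92.0 %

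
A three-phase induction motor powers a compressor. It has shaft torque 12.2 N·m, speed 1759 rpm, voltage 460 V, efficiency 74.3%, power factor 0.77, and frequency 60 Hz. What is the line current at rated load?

ω = 2π×1759/60 = 184.2 rad/s; P_out = τω = 12.2 × 184.2 = 2247 W
P_in = P_out / η = 2247 / 0.743 = 3024 W
I_L = P_in / (√3·V_L·cosφ) = 3024 / (1.732 × 460 × 0.77) = 4.93 A

4.93 A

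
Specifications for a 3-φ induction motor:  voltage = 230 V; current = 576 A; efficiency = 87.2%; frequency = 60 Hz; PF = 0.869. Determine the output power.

P_in = √3·V·I·cosφ = 1.732 × 230 × 576 × 0.869 = 199397 W
P_out = η·P_in = 0.872 × 199397 = 173874 W

174 kW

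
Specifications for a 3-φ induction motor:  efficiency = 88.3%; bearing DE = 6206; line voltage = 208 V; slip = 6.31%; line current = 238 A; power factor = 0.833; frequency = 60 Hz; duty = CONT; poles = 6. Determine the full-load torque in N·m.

P_in = √3·V·I·cosφ = 1.732 × 208 × 238 × 0.833 = 71422 W
P_out = η·P_in = 0.883 × 71422 = 63066 W
n_s = 120×60/6 = 1200 rpm; n = 1200×(1−0.0631) = 1124 rpm
ω = 2π×1124/60 = 117.7 rad/s
τ = P_out/ω = 63066/117.7 = 536 N·m

536 N·m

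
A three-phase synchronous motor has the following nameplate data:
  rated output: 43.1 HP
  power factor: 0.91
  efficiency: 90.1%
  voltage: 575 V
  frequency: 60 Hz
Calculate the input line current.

P_out = 43.1 × 746 = 32153 W
P_in = P_out / η = 32153 / 0.901 = 35686 W
I_L = P_in / (√3·V_L·cosφ) = 35686 / (1.732 × 575 × 0.91) = 39.4 A

39.4 A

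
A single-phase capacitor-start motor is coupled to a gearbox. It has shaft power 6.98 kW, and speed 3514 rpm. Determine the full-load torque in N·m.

ω = 2π × 3514/60 = 368 rad/s
τ = P/ω = 6980/368 = 19 N·m

19 N·m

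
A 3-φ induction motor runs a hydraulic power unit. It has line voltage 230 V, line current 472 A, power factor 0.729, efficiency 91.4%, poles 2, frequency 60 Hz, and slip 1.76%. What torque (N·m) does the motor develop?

338 N·m

P_in = √3·V·I·cosφ = 1.732 × 230 × 472 × 0.729 = 137071 W
P_out = η·P_in = 0.914 × 137071 = 125283 W
n_s = 120×60/2 = 3600 rpm; n = 3600×(1−0.0176) = 3537 rpm
ω = 2π×3537/60 = 370.4 rad/s
τ = P_out/ω = 125283/370.4 = 338 N·m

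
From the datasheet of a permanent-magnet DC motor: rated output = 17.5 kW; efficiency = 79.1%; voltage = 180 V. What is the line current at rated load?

P_out = 17.5 kW = 17500 W
P_in = P_out / η = 17500 / 0.791 = 22124 W
I = P_in / V = 22124 / 180 = 123 A

123 A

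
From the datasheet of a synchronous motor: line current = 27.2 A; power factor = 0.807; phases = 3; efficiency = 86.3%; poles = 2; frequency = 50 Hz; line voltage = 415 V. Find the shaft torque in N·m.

P_in = √3·V·I·cosφ = 1.732 × 415 × 27.2 × 0.807 = 15778 W
P_out = η·P_in = 0.863 × 15778 = 13616 W
n = n_s = 120×50/2 = 3000 rpm (synchronous)
ω = 2π×3000/60 = 314.2 rad/s
τ = P_out/ω = 13616/314.2 = 43.3 N·m

43.3 N·m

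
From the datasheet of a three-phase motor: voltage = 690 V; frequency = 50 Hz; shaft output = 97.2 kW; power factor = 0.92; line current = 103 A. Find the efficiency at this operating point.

P_out = 97.2 kW = 97200 W
P_in = √3·V_L·I_L·cosφ = 1.732 × 690 × 103 × 0.92 = 113246 W
η = P_out / P_in = 97200 / 113246 = 0.858 = 85.8%

85.8 %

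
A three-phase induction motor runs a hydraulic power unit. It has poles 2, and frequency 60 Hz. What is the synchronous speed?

n_s = 120f/p = 120×60/2 = 3600 rpm

3600 rpm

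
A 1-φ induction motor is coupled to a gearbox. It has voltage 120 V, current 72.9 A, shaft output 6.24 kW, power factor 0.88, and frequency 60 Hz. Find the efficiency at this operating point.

P_out = 6.24 kW = 6240 W
P_in = V·I·cosφ = 120 × 72.9 × 0.88 = 7698 W
η = P_out / P_in = 6240 / 7698 = 0.811 = 81.1%

81.1 %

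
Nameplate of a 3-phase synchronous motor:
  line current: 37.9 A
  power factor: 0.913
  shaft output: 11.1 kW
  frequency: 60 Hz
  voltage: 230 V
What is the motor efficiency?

P_out = 11.1 kW = 11100 W
P_in = √3·V_L·I_L·cosφ = 1.732 × 230 × 37.9 × 0.913 = 13784 W
η = P_out / P_in = 11100 / 13784 = 0.805 = 80.5%

80.5 %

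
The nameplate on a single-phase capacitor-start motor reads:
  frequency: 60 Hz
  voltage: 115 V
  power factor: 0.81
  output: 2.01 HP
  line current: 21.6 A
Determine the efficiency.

P_out = 2.01 × 746 = 1499 W
P_in = V·I·cosφ = 115 × 21.6 × 0.81 = 2012 W
η = P_out / P_in = 1499 / 2012 = 0.745 = 74.5%

74.5 %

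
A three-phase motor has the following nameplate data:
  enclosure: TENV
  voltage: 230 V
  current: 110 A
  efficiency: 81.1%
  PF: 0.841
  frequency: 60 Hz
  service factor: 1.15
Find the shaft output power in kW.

29.9 kW

P_in = √3·V·I·cosφ = 1.732 × 230 × 110 × 0.841 = 36852 W
P_out = η·P_in = 0.811 × 36852 = 29887 W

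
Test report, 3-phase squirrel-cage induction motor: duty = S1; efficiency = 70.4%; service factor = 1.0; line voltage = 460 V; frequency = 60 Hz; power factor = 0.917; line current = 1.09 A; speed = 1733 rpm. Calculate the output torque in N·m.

P_in = √3·V·I·cosφ = 1.732 × 460 × 1.09 × 0.917 = 796 W
P_out = η·P_in = 0.704 × 796 = 560 W
n = 1733 rpm
ω = 2π×1733/60 = 181.5 rad/s
τ = P_out/ω = 560/181.5 = 3.09 N·m

3.09 N·m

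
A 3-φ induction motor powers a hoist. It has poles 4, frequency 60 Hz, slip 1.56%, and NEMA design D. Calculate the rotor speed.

1772 rpm

n_s = 120f/p = 120×60/4 = 1800 rpm
n = n_s(1 − s) = 1800 × (1 − 0.0156) = 1772 rpm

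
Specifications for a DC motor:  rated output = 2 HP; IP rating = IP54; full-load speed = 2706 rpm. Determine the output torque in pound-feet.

P_out = 2 × 746 = 1492 W
ω = 2π × 2706/60 = 283.4 rad/s
τ = P_out/ω = 1492/283.4 = 5.265 N·m
In lb·ft: 5.265/1.356 = 3.88 lb·ft

3.88 lb·ft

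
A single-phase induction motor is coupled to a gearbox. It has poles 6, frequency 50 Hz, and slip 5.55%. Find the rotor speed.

944 rpm

n_s = 120f/p = 120×50/6 = 1000 rpm
n = n_s(1 − s) = 1000 × (1 − 0.0555) = 944 rpm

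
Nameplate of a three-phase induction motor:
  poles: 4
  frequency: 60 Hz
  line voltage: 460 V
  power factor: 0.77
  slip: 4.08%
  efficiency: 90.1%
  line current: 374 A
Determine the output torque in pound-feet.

843 lb·ft

P_in = √3·V·I·cosφ = 1.732 × 460 × 374 × 0.77 = 229439 W
P_out = η·P_in = 0.901 × 229439 = 206725 W
n_s = 120×60/4 = 1800 rpm; n = 1800×(1−0.0408) = 1727 rpm
ω = 2π×1727/60 = 180.9 rad/s
τ = P_out/ω = 206725/180.9 = 1143 N·m
In lb·ft: 1143/1.356 = 843 lb·ft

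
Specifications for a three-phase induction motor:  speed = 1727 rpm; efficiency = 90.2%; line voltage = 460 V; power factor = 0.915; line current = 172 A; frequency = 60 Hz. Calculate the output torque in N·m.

625 N·m

P_in = √3·V·I·cosφ = 1.732 × 460 × 172 × 0.915 = 125388 W
P_out = η·P_in = 0.902 × 125388 = 113100 W
n = 1727 rpm
ω = 2π×1727/60 = 180.9 rad/s
τ = P_out/ω = 113100/180.9 = 625 N·m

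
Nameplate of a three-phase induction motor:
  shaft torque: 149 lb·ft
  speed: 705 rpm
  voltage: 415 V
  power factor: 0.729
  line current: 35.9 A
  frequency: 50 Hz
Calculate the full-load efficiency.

79.3 %

τ = 149 lb·ft × 1.356 = 202 N·m
ω = 2π × 705/60 = 73.83 rad/s; P_out = τω = 202 × 73.83 = 14914 W
P_in = √3·V_L·I_L·cosφ = 1.732 × 415 × 35.9 × 0.729 = 18811 W
η = P_out / P_in = 14914 / 18811 = 0.793 = 79.3%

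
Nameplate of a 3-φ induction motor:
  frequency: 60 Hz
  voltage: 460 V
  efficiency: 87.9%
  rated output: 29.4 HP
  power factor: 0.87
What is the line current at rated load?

36 A

P_out = 29.4 × 746 = 21932 W
P_in = P_out / η = 21932 / 0.879 = 24951 W
I_L = P_in / (√3·V_L·cosφ) = 24951 / (1.732 × 460 × 0.87) = 36 A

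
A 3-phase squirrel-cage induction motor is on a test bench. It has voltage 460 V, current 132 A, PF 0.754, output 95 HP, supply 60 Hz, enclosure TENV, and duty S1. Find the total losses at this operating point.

P_in = √3·V·I·cosφ = 1.732×460×132×0.754 = 79296 W
P_out = 95×746 = 70870 W
Losses = P_in − P_out = 79296 − 70870 = 8426 W

8.43 kW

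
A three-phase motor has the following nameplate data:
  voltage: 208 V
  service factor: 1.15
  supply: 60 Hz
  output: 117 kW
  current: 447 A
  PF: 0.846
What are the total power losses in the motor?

19200 W

P_in = √3·V·I·cosφ = 1.732×208×447×0.846 = 136235 W
P_out = 117000 W
Losses = P_in − P_out = 136235 − 117000 = 19235 W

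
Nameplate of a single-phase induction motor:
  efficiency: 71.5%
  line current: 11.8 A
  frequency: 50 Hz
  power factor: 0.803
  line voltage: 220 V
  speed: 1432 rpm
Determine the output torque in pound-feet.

7.33 lb·ft

P_in = V·I·cosφ = 220 × 11.8 × 0.803 = 2085 W
P_out = η·P_in = 0.715 × 2085 = 1491 W
n = 1432 rpm
ω = 2π×1432/60 = 150 rad/s
τ = P_out/ω = 1491/150 = 9.94 N·m
In lb·ft: 9.94/1.356 = 7.33 lb·ft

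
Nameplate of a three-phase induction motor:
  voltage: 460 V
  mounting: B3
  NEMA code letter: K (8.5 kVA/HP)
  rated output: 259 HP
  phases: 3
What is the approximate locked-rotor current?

2760 A

S_LR = 8.5 × 259 = 2201.5 kVA
I_LR = S_LR/(√3·V_L) = 2201500/(1.732×460) = 2760 A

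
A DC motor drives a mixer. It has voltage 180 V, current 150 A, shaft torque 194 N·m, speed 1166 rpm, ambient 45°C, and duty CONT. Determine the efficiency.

ω = 2π × 1166/60 = 122.1 rad/s; P_out = τω = 194 × 122.1 = 23687 W
P_in = V·I = 180 × 150 = 27000 W
η = P_out / P_in = 23687 / 27000 = 0.877 = 87.7%

87.7 %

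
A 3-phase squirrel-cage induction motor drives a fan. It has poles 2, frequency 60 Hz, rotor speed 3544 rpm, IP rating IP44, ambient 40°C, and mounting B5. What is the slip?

1.56 %

n_s = 120f/p = 120×60/2 = 3600 rpm
s = (n_s − n)/n_s = (3600 − 3544)/3600 = 0.0156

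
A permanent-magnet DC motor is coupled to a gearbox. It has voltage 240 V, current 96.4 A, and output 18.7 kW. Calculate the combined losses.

4.44 kW

P_in = V·I = 240×96.4 = 23136 W
P_out = 18700 W
Losses = P_in − P_out = 23136 − 18700 = 4436 W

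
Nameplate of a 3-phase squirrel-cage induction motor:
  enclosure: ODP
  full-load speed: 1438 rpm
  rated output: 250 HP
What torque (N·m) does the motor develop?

P_out = 250 × 746 = 186500 W
ω = 2π × 1438/60 = 150.6 rad/s
τ = P_out/ω = 186500/150.6 = 1240 N·m

1240 N·m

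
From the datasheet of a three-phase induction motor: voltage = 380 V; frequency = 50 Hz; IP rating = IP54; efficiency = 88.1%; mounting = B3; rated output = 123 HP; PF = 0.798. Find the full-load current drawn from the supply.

P_out = 123 × 746 = 91758 W
P_in = P_out / η = 91758 / 0.881 = 104152 W
I_L = P_in / (√3·V_L·cosφ) = 104152 / (1.732 × 380 × 0.798) = 198 A

198 A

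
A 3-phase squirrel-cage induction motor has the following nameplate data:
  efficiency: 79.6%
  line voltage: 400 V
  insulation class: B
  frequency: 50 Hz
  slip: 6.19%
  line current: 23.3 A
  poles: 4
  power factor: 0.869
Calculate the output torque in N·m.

75.8 N·m

P_in = √3·V·I·cosφ = 1.732 × 400 × 23.3 × 0.869 = 14028 W
P_out = η·P_in = 0.796 × 14028 = 11166 W
n_s = 120×50/4 = 1500 rpm; n = 1500×(1−0.0619) = 1407 rpm
ω = 2π×1407/60 = 147.3 rad/s
τ = P_out/ω = 11166/147.3 = 75.8 N·m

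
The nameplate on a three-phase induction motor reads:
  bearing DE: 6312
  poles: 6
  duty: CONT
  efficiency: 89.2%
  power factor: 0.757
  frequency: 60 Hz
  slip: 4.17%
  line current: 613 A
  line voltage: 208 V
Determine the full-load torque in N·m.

1240 N·m

P_in = √3·V·I·cosφ = 1.732 × 208 × 613 × 0.757 = 167174 W
P_out = η·P_in = 0.892 × 167174 = 149119 W
n_s = 120×60/6 = 1200 rpm; n = 1200×(1−0.0417) = 1150 rpm
ω = 2π×1150/60 = 120.4 rad/s
τ = P_out/ω = 149119/120.4 = 1240 N·m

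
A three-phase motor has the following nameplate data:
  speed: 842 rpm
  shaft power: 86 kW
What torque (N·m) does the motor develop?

975 N·m

ω = 2π × 842/60 = 88.17 rad/s
τ = P/ω = 86000/88.17 = 975 N·m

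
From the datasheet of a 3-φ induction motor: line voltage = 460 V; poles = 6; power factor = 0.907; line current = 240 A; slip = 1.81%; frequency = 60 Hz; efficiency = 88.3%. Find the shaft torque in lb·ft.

915 lb·ft

P_in = √3·V·I·cosφ = 1.732 × 460 × 240 × 0.907 = 173430 W
P_out = η·P_in = 0.883 × 173430 = 153139 W
n_s = 120×60/6 = 1200 rpm; n = 1200×(1−0.0181) = 1178 rpm
ω = 2π×1178/60 = 123.4 rad/s
τ = P_out/ω = 153139/123.4 = 1241 N·m
In lb·ft: 1241/1.356 = 915 lb·ft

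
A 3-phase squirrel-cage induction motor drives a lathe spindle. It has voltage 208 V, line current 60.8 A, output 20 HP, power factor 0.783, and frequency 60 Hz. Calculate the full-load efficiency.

P_out = 20 × 746 = 14920 W
P_in = √3·V_L·I_L·cosφ = 1.732 × 208 × 60.8 × 0.783 = 17150 W
η = P_out / P_in = 14920 / 17150 = 0.870 = 87.0%

87.0 %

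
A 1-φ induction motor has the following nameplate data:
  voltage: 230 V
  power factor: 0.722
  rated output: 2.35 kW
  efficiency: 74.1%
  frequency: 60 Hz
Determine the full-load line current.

19.1 A

P_out = 2.35 kW = 2350 W
P_in = P_out / η = 2350 / 0.741 = 3171 W
I = P_in / (V·cosφ) = 3171 / (230 × 0.722) = 19.1 A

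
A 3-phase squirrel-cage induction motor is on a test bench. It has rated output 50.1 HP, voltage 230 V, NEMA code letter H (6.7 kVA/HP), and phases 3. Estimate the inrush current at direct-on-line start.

843 A

S_LR = 6.7 × 50.1 = 335.67 kVA
I_LR = S_LR/(√3·V_L) = 335670/(1.732×230) = 843 A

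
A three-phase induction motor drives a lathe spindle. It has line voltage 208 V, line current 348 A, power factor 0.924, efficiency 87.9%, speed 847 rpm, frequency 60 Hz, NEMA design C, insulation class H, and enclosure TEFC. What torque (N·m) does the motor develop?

P_in = √3·V·I·cosφ = 1.732 × 208 × 348 × 0.924 = 115841 W
P_out = η·P_in = 0.879 × 115841 = 101824 W
n = 847 rpm
ω = 2π×847/60 = 88.7 rad/s
τ = P_out/ω = 101824/88.7 = 1150 N·m

1150 N·m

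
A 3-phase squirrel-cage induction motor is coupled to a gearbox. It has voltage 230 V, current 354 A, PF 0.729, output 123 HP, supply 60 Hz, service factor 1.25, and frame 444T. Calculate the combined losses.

P_in = √3·V·I·cosφ = 1.732×230×354×0.729 = 102803 W
P_out = 123×746 = 91758 W
Losses = P_in − P_out = 102803 − 91758 = 11045 W

11 kW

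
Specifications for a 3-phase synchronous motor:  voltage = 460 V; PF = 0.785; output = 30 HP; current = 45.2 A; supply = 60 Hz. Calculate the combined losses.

5890 W

P_in = √3·V·I·cosφ = 1.732×460×45.2×0.785 = 28269 W
P_out = 30×746 = 22380 W
Losses = P_in − P_out = 28269 − 22380 = 5889 W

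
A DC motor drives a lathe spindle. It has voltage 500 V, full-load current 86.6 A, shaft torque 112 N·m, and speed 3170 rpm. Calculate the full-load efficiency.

85.9 %

ω = 2π × 3170/60 = 332 rad/s; P_out = τω = 112 × 332 = 37184 W
P_in = V·I = 500 × 86.6 = 43300 W
η = P_out / P_in = 37184 / 43300 = 0.859 = 85.9%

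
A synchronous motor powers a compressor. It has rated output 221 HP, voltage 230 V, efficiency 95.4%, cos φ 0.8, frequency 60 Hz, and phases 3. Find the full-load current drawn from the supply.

542 A

P_out = 221 × 746 = 164866 W
P_in = P_out / η = 164866 / 0.954 = 172816 W
I_L = P_in / (√3·V_L·cosφ) = 172816 / (1.732 × 230 × 0.8) = 542 A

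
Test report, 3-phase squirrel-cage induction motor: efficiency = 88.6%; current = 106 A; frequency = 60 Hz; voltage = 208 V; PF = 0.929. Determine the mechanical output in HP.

42.1 HP

P_in = √3·V·I·cosφ = 1.732 × 208 × 106 × 0.929 = 35476 W
P_out = η·P_in = 0.886 × 35476 = 31432 W
= 31432/746 = 42.1 HP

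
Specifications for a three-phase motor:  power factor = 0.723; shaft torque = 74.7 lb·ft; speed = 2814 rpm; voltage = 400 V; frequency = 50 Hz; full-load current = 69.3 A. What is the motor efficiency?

86.0 %

τ = 74.7 lb·ft × 1.356 = 101.3 N·m
ω = 2π × 2814/60 = 294.7 rad/s; P_out = τω = 101.3 × 294.7 = 29853 W
P_in = √3·V_L·I_L·cosφ = 1.732 × 400 × 69.3 × 0.723 = 34712 W
η = P_out / P_in = 29853 / 34712 = 0.860 = 86.0%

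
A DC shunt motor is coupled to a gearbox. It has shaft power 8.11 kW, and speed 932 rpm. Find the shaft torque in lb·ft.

ω = 2π × 932/60 = 97.6 rad/s
τ = P/ω = 8110/97.6 = 83.09 N·m
In lb·ft: 83.09/1.356 = 61.3 lb·ft

61.3 lb·ft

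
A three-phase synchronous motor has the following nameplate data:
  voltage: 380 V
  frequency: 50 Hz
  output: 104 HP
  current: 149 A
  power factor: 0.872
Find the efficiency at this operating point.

P_out = 104 × 746 = 77584 W
P_in = √3·V_L·I_L·cosφ = 1.732 × 380 × 149 × 0.872 = 85513 W
η = P_out / P_in = 77584 / 85513 = 0.907 = 90.7%

90.7 %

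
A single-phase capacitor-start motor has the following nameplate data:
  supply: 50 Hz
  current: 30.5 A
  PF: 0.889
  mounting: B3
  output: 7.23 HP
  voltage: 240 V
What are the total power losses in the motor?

1.11 kW

P_in = V·I·cosφ = 240×30.5×0.889 = 6507 W
P_out = 7.23×746 = 5394 W
Losses = P_in − P_out = 6507 − 5394 = 1113 W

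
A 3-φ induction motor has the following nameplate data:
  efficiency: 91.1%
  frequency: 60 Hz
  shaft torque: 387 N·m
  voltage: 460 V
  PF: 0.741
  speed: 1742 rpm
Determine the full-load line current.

131 A

ω = 2π×1742/60 = 182.4 rad/s; P_out = τω = 387 × 182.4 = 70589 W
P_in = P_out / η = 70589 / 0.911 = 77485 W
I_L = P_in / (√3·V_L·cosφ) = 77485 / (1.732 × 460 × 0.741) = 131 A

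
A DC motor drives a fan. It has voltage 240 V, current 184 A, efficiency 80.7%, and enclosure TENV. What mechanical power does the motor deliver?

35.6 kW

P_in = V·I = 240 × 184 = 44160 W
P_out = η·P_in = 0.807 × 44160 = 35637 W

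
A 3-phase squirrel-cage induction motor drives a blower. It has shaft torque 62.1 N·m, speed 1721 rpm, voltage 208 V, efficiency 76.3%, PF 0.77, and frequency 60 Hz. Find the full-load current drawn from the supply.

ω = 2π×1721/60 = 180.2 rad/s; P_out = τω = 62.1 × 180.2 = 11190 W
P_in = P_out / η = 11190 / 0.763 = 14666 W
I_L = P_in / (√3·V_L·cosφ) = 14666 / (1.732 × 208 × 0.77) = 52.9 A

52.9 A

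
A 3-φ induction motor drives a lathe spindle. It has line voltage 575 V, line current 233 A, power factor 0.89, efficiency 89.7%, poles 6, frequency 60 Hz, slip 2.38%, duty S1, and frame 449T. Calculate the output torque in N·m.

1510 N·m

P_in = √3·V·I·cosφ = 1.732 × 575 × 233 × 0.89 = 206520 W
P_out = η·P_in = 0.897 × 206520 = 185248 W
n_s = 120×60/6 = 1200 rpm; n = 1200×(1−0.0238) = 1171 rpm
ω = 2π×1171/60 = 122.6 rad/s
τ = P_out/ω = 185248/122.6 = 1510 N·m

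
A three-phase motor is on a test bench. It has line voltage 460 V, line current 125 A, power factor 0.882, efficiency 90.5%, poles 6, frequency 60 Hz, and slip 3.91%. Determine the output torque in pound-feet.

P_in = √3·V·I·cosφ = 1.732 × 460 × 125 × 0.882 = 87838 W
P_out = η·P_in = 0.905 × 87838 = 79493 W
n_s = 120×60/6 = 1200 rpm; n = 1200×(1−0.0391) = 1153 rpm
ω = 2π×1153/60 = 120.7 rad/s
τ = P_out/ω = 79493/120.7 = 658.6 N·m
In lb·ft: 658.6/1.356 = 486 lb·ft

486 lb·ft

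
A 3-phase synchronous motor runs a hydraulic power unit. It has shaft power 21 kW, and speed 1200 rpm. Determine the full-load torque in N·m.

ω = 2π × 1200/60 = 125.7 rad/s
τ = P/ω = 21000/125.7 = 167 N·m

167 N·m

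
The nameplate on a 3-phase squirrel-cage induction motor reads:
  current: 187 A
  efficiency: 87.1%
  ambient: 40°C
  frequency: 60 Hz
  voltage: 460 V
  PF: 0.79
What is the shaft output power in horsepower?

137 HP

P_in = √3·V·I·cosφ = 1.732 × 460 × 187 × 0.79 = 117699 W
P_out = η·P_in = 0.871 × 117699 = 102516 W
= 102516/746 = 137 HP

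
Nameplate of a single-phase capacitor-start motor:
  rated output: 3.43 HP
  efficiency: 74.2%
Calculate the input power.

3.45 kW

P_out = 3.43 × 746 = 2559 W
P_in = P_out/η = 2559/0.742 = 3449 W = 3.45 kW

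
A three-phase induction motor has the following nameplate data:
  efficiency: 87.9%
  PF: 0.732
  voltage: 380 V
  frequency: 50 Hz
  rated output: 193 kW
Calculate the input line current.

P_out = 193 kW = 193000 W
P_in = P_out / η = 193000 / 0.879 = 219568 W
I_L = P_in / (√3·V_L·cosφ) = 219568 / (1.732 × 380 × 0.732) = 456 A

456 A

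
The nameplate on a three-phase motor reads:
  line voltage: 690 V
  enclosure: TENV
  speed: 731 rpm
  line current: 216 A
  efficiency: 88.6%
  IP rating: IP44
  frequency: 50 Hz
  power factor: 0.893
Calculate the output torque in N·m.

P_in = √3·V·I·cosφ = 1.732 × 690 × 216 × 0.893 = 230517 W
P_out = η·P_in = 0.886 × 230517 = 204238 W
n = 731 rpm
ω = 2π×731/60 = 76.55 rad/s
τ = P_out/ω = 204238/76.55 = 2670 N·m

2670 N·m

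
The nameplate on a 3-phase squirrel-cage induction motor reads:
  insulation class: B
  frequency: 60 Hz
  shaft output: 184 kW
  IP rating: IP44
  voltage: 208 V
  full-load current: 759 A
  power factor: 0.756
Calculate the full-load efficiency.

P_out = 184 kW = 184000 W
P_in = √3·V_L·I_L·cosφ = 1.732 × 208 × 759 × 0.756 = 206716 W
η = P_out / P_in = 184000 / 206716 = 0.890 = 89.0%

89.0 %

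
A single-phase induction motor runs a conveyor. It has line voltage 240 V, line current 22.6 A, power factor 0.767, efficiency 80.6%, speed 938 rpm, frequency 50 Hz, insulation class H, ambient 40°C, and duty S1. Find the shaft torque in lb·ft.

P_in = V·I·cosφ = 240 × 22.6 × 0.767 = 4160 W
P_out = η·P_in = 0.806 × 4160 = 3353 W
n = 938 rpm
ω = 2π×938/60 = 98.23 rad/s
τ = P_out/ω = 3353/98.23 = 34.13 N·m
In lb·ft: 34.13/1.356 = 25.2 lb·ft

25.2 lb·ft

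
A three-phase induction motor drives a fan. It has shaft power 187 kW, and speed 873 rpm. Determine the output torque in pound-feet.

1510 lb·ft

ω = 2π × 873/60 = 91.42 rad/s
τ = P/ω = 187000/91.42 = 2046 N·m
In lb·ft: 2046/1.356 = 1510 lb·ft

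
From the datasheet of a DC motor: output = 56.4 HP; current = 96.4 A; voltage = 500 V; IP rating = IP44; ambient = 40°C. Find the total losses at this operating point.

P_in = V·I = 500×96.4 = 48200 W
P_out = 56.4×746 = 42074 W
Losses = P_in − P_out = 48200 − 42074 = 6126 W

6130 W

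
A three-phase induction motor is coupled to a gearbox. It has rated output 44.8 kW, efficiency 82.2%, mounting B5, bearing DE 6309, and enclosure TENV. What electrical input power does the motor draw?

54.5 kW

P_out = 44800 W
P_in = P_out/η = 44800/0.822 = 54501 W = 54.5 kW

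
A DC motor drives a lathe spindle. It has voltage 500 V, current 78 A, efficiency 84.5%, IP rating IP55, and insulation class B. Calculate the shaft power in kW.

33 kW

P_in = V·I = 500 × 78 = 39000 W
P_out = η·P_in = 0.845 × 39000 = 32955 W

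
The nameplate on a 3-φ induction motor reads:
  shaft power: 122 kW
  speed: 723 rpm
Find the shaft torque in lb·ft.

ω = 2π × 723/60 = 75.71 rad/s
τ = P/ω = 122000/75.71 = 1611 N·m
In lb·ft: 1611/1.356 = 1190 lb·ft

1190 lb·ft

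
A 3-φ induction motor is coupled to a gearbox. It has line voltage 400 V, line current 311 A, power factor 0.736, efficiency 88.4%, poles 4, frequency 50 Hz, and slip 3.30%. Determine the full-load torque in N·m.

923 N·m

P_in = √3·V·I·cosφ = 1.732 × 400 × 311 × 0.736 = 158579 W
P_out = η·P_in = 0.884 × 158579 = 140184 W
n_s = 120×50/4 = 1500 rpm; n = 1500×(1−0.033) = 1451 rpm
ω = 2π×1451/60 = 151.9 rad/s
τ = P_out/ω = 140184/151.9 = 923 N·m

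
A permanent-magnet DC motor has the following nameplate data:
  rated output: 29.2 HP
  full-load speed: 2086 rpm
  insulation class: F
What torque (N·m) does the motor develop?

P_out = 29.2 × 746 = 21783 W
ω = 2π × 2086/60 = 218.4 rad/s
τ = P_out/ω = 21783/218.4 = 99.7 N·m

99.7 N·m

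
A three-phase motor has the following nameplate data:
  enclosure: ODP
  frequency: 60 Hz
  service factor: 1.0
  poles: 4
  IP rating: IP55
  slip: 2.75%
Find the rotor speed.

1750 rpm

n_s = 120f/p = 120×60/4 = 1800 rpm
n = n_s(1 − s) = 1800 × (1 − 0.0275) = 1750 rpm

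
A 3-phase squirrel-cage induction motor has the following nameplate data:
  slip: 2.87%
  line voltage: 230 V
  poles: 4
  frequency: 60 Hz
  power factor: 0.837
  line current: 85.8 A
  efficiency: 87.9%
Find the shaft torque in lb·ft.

101 lb·ft

P_in = √3·V·I·cosφ = 1.732 × 230 × 85.8 × 0.837 = 28608 W
P_out = η·P_in = 0.879 × 28608 = 25146 W
n_s = 120×60/4 = 1800 rpm; n = 1800×(1−0.0287) = 1748 rpm
ω = 2π×1748/60 = 183.1 rad/s
τ = P_out/ω = 25146/183.1 = 137.3 N·m
In lb·ft: 137.3/1.356 = 101 lb·ft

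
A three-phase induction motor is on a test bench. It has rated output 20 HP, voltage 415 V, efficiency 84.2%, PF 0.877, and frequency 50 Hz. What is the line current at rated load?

28.1 A

P_out = 20 × 746 = 14920 W
P_in = P_out / η = 14920 / 0.842 = 17720 W
I_L = P_in / (√3·V_L·cosφ) = 17720 / (1.732 × 415 × 0.877) = 28.1 A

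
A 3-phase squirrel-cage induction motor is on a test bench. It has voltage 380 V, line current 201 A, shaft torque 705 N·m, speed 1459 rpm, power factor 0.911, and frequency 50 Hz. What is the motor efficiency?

89.4 %

ω = 2π × 1459/60 = 152.8 rad/s; P_out = τω = 705 × 152.8 = 107724 W
P_in = √3·V_L·I_L·cosφ = 1.732 × 380 × 201 × 0.911 = 120516 W
η = P_out / P_in = 107724 / 120516 = 0.894 = 89.4%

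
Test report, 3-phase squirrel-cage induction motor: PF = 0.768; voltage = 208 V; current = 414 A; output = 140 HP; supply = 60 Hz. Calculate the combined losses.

P_in = √3·V·I·cosφ = 1.732×208×414×0.768 = 114544 W
P_out = 140×746 = 104440 W
Losses = P_in − P_out = 114544 − 104440 = 10104 W

10.1 kW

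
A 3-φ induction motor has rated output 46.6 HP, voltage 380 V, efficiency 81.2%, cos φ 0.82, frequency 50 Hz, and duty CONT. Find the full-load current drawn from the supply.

P_out = 46.6 × 746 = 34764 W
P_in = P_out / η = 34764 / 0.812 = 42813 W
I_L = P_in / (√3·V_L·cosφ) = 42813 / (1.732 × 380 × 0.82) = 79.3 A

79.3 A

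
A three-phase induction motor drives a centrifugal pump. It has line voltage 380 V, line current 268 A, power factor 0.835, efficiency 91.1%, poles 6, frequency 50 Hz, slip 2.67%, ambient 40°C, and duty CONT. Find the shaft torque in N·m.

P_in = √3·V·I·cosφ = 1.732 × 380 × 268 × 0.835 = 147283 W
P_out = η·P_in = 0.911 × 147283 = 134175 W
n_s = 120×50/6 = 1000 rpm; n = 1000×(1−0.0267) = 973 rpm
ω = 2π×973/60 = 101.9 rad/s
τ = P_out/ω = 134175/101.9 = 1320 N·m

1320 N·m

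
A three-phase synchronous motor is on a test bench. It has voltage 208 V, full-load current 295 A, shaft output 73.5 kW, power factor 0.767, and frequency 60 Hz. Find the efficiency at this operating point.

90.2 %

P_out = 73.5 kW = 73500 W
P_in = √3·V_L·I_L·cosφ = 1.732 × 208 × 295 × 0.767 = 81513 W
η = P_out / P_in = 73500 / 81513 = 0.902 = 90.2%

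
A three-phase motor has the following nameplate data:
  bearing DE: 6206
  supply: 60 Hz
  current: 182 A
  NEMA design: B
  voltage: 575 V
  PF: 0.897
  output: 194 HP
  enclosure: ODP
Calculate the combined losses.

P_in = √3·V·I·cosφ = 1.732×575×182×0.897 = 162585 W
P_out = 194×746 = 144724 W
Losses = P_in − P_out = 162585 − 144724 = 17861 W

17.9 kW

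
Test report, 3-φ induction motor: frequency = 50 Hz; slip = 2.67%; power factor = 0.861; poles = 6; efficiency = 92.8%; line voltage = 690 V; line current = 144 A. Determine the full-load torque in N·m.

P_in = √3·V·I·cosφ = 1.732 × 690 × 144 × 0.861 = 148171 W
P_out = η·P_in = 0.928 × 148171 = 137503 W
n_s = 120×50/6 = 1000 rpm; n = 1000×(1−0.0267) = 973 rpm
ω = 2π×973/60 = 101.9 rad/s
τ = P_out/ω = 137503/101.9 = 1350 N·m

1350 N·m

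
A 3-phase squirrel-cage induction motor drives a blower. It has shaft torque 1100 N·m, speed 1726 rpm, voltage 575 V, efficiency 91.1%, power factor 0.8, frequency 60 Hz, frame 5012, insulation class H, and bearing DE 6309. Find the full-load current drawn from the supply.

ω = 2π×1726/60 = 180.7 rad/s; P_out = τω = 1100 × 180.7 = 198770 W
P_in = P_out / η = 198770 / 0.911 = 218189 W
I_L = P_in / (√3·V_L·cosφ) = 218189 / (1.732 × 575 × 0.8) = 274 A

274 A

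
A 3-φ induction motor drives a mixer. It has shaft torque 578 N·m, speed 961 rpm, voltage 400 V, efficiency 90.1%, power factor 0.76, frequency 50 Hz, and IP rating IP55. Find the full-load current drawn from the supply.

ω = 2π×961/60 = 100.6 rad/s; P_out = τω = 578 × 100.6 = 58147 W
P_in = P_out / η = 58147 / 0.901 = 64536 W
I_L = P_in / (√3·V_L·cosφ) = 64536 / (1.732 × 400 × 0.76) = 123 A

123 A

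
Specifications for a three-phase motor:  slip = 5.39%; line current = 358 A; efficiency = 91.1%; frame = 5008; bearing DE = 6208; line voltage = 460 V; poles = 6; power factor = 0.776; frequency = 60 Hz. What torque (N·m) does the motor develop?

P_in = √3·V·I·cosφ = 1.732 × 460 × 358 × 0.776 = 221335 W
P_out = η·P_in = 0.911 × 221335 = 201636 W
n_s = 120×60/6 = 1200 rpm; n = 1200×(1−0.0539) = 1135 rpm
ω = 2π×1135/60 = 118.9 rad/s
τ = P_out/ω = 201636/118.9 = 1700 N·m

1700 N·m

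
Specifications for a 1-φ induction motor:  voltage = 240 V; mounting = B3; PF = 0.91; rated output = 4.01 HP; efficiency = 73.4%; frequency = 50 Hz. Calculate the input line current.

P_out = 4.01 × 746 = 2991 W
P_in = P_out / η = 2991 / 0.734 = 4075 W
I = P_in / (V·cosφ) = 4075 / (240 × 0.91) = 18.7 A

18.7 A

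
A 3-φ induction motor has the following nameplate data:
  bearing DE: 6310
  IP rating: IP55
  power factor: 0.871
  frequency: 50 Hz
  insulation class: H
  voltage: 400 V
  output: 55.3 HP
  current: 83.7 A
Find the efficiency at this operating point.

81.7 %

P_out = 55.3 × 746 = 41254 W
P_in = √3·V_L·I_L·cosφ = 1.732 × 400 × 83.7 × 0.871 = 50507 W
η = P_out / P_in = 41254 / 50507 = 0.817 = 81.7%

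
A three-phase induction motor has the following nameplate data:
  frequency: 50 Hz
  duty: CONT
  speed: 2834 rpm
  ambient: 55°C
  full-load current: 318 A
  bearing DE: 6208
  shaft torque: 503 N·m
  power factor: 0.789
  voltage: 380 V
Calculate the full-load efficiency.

ω = 2π × 2834/60 = 296.8 rad/s; P_out = τω = 503 × 296.8 = 149290 W
P_in = √3·V_L·I_L·cosφ = 1.732 × 380 × 318 × 0.789 = 165134 W
η = P_out / P_in = 149290 / 165134 = 0.904 = 90.4%

90.4 %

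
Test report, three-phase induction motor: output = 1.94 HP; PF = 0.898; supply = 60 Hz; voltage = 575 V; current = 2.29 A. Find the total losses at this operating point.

P_in = √3·V·I·cosφ = 1.732×575×2.29×0.898 = 2048 W
P_out = 1.94×746 = 1447 W
Losses = P_in − P_out = 2048 − 1447 = 601 W

601 W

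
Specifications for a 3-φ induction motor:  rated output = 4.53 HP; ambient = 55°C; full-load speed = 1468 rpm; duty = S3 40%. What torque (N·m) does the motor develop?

P_out = 4.53 × 746 = 3379 W
ω = 2π × 1468/60 = 153.7 rad/s
τ = P_out/ω = 3379/153.7 = 22 N·m

22 N·m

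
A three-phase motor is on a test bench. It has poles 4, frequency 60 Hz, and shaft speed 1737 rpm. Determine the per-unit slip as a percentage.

n_s = 120f/p = 120×60/4 = 1800 rpm
s = (n_s − n)/n_s = (1800 − 1737)/1800 = 0.0350

3.5 %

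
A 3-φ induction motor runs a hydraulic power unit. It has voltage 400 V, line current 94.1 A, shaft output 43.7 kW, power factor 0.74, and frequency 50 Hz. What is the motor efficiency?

90.6 %

P_out = 43.7 kW = 43700 W
P_in = √3·V_L·I_L·cosφ = 1.732 × 400 × 94.1 × 0.74 = 48242 W
η = P_out / P_in = 43700 / 48242 = 0.906 = 90.6%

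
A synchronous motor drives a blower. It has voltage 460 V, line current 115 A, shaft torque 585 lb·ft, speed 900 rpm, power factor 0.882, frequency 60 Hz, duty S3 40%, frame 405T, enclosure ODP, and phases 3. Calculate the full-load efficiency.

τ = 585 lb·ft × 1.356 = 793.3 N·m
ω = 2π × 900/60 = 94.25 rad/s; P_out = τω = 793.3 × 94.25 = 74769 W
P_in = √3·V_L·I_L·cosφ = 1.732 × 460 × 115 × 0.882 = 80811 W
η = P_out / P_in = 74769 / 80811 = 0.925 = 92.5%

92.5 %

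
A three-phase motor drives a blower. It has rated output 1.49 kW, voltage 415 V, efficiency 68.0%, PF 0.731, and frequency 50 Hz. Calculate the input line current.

4.17 A

P_out = 1.49 kW = 1490 W
P_in = P_out / η = 1490 / 0.680 = 2191 W
I_L = P_in / (√3·V_L·cosφ) = 2191 / (1.732 × 415 × 0.731) = 4.17 A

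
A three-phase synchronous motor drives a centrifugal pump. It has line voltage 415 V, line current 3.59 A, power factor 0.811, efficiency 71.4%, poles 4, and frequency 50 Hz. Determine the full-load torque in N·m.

9.51 N·m

P_in = √3·V·I·cosφ = 1.732 × 415 × 3.59 × 0.811 = 2093 W
P_out = η·P_in = 0.714 × 2093 = 1494 W
n = n_s = 120×50/4 = 1500 rpm (synchronous)
ω = 2π×1500/60 = 157.1 rad/s
τ = P_out/ω = 1494/157.1 = 9.51 N·m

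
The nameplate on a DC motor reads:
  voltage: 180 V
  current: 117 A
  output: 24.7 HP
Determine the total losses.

2630 W

P_in = V·I = 180×117 = 21060 W
P_out = 24.7×746 = 18426 W
Losses = P_in − P_out = 21060 − 18426 = 2634 W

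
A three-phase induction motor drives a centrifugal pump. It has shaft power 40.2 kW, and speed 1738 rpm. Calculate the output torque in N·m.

221 N·m

ω = 2π × 1738/60 = 182 rad/s
τ = P/ω = 40200/182 = 221 N·m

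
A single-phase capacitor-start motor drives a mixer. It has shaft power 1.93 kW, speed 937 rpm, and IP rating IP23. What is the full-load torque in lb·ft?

ω = 2π × 937/60 = 98.12 rad/s
τ = P/ω = 1930/98.12 = 19.67 N·m
In lb·ft: 19.67/1.356 = 14.5 lb·ft

14.5 lb·ft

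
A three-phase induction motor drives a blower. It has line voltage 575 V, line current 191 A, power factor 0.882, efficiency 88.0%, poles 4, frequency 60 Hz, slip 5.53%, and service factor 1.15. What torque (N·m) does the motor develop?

829 N·m

P_in = √3·V·I·cosφ = 1.732 × 575 × 191 × 0.882 = 167771 W
P_out = η·P_in = 0.88 × 167771 = 147638 W
n_s = 120×60/4 = 1800 rpm; n = 1800×(1−0.0553) = 1700 rpm
ω = 2π×1700/60 = 178 rad/s
τ = P_out/ω = 147638/178 = 829 N·m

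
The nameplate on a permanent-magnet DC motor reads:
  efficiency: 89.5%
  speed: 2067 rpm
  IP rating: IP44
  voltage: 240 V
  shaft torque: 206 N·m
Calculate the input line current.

208 A

ω = 2π×2067/60 = 216.5 rad/s; P_out = τω = 206 × 216.5 = 44599 W
P_in = P_out / η = 44599 / 0.895 = 49831 W
I = P_in / V = 49831 / 240 = 208 A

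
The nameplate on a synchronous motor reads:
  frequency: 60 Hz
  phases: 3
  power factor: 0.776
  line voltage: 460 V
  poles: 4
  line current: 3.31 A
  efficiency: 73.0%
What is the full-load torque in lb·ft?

P_in = √3·V·I·cosφ = 1.732 × 460 × 3.31 × 0.776 = 2046 W
P_out = η·P_in = 0.73 × 2046 = 1494 W
n = n_s = 120×60/4 = 1800 rpm (synchronous)
ω = 2π×1800/60 = 188.5 rad/s
τ = P_out/ω = 1494/188.5 = 7.926 N·m
In lb·ft: 7.926/1.356 = 5.85 lb·ft

5.85 lb·ft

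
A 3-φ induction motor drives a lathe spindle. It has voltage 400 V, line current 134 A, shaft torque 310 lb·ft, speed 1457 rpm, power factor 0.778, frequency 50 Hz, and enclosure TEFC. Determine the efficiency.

88.8 %

τ = 310 lb·ft × 1.356 = 420.4 N·m
ω = 2π × 1457/60 = 152.6 rad/s; P_out = τω = 420.4 × 152.6 = 64153 W
P_in = √3·V_L·I_L·cosφ = 1.732 × 400 × 134 × 0.778 = 72226 W
η = P_out / P_in = 64153 / 72226 = 0.888 = 88.8%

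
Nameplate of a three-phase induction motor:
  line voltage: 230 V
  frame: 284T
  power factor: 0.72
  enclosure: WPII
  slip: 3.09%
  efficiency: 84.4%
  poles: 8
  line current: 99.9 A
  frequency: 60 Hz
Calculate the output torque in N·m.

265 N·m

P_in = √3·V·I·cosφ = 1.732 × 230 × 99.9 × 0.72 = 28653 W
P_out = η·P_in = 0.844 × 28653 = 24183 W
n_s = 120×60/8 = 900 rpm; n = 900×(1−0.0309) = 872 rpm
ω = 2π×872/60 = 91.32 rad/s
τ = P_out/ω = 24183/91.32 = 265 N·m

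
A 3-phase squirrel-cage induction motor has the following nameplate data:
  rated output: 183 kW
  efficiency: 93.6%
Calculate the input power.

196 kW

P_out = 183000 W
P_in = P_out/η = 183000/0.936 = 195513 W = 196 kW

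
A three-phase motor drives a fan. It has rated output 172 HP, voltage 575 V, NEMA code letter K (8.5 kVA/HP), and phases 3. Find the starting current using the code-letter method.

1470 A

S_LR = 8.5 × 172 = 1462 kVA
I_LR = S_LR/(√3·V_L) = 1462000/(1.732×575) = 1470 A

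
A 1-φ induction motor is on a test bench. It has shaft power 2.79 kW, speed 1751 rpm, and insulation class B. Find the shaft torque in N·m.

15.2 N·m

ω = 2π × 1751/60 = 183.4 rad/s
τ = P/ω = 2790/183.4 = 15.2 N·m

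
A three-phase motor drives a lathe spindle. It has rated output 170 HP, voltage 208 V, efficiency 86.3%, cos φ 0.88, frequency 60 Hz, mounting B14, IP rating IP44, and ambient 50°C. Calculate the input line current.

P_out = 170 × 746 = 126820 W
P_in = P_out / η = 126820 / 0.863 = 146952 W
I_L = P_in / (√3·V_L·cosφ) = 146952 / (1.732 × 208 × 0.88) = 464 A

464 A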